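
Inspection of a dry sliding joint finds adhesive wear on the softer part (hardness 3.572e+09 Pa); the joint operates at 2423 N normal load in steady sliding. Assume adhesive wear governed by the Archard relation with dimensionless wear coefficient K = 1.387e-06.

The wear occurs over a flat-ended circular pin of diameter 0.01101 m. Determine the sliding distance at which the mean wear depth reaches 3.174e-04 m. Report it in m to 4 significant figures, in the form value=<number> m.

Displayed values are rounded, and the computation keeps full float precision, and a single final rounding: 4 significant figures.
Contact area A = π·d²/4 = π·(0.01101 m)²/4 = 9.521e-05 m².
SI base units throughout: W = 2423 N, H = 3.572e+09 Pa, K = 1.387e-06.
At the depth limit, V_lim = h_lim·A = 3.174e-04 · 9.521e-05 = 3.022e-08 m³.
Sliding life L = V_lim·H/(K·W) = 3.022e-08 · 3.572e+09 / (1.387e-06 · 2423) = 3.212e+04 m.

value=3.212e+04 m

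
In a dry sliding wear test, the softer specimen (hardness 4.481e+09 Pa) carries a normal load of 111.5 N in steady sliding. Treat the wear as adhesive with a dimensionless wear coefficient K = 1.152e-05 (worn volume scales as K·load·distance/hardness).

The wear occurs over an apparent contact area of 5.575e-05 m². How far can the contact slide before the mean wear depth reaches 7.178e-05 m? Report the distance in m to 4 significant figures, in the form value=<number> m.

value=1.396e+04 m

All arithmetic maintains full float precision; displayed values are rounded, and a lone final rounding, at four significant digits.
Collected in SI base units: W = 111.5 N, H = 4.481e+09 Pa, K = 1.152e-05.
Allowed volume V_lim = h_lim·A = 7.178e-05 · 5.575e-05 = 4.002e-09 m³.
Thus life L = V_lim·H/(K·W) = 4.002e-09 · 4.481e+09 / (1.152e-05 · 111.5) = 1.396e+04 m.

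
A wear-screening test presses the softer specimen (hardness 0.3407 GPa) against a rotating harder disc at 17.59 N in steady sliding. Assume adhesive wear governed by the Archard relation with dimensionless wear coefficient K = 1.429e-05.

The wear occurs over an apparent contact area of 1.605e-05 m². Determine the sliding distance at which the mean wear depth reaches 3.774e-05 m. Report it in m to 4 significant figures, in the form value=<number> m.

Every step runs at full float precision; shown intermediates are rounded, and rounded just once, at four significant figures.
Convert: Hardness H = 0.3407 GPa = 3.407e+08 Pa.
In SI base units: W = 17.59 N, H = 3.407e+08 Pa, K = 1.429e-05.
Wearable volume V_lim = h_lim·A = 3.774e-05 · 1.605e-05 = 6.057e-10 m³.
Inverting, life L = V_lim·H/(K·W) = 6.057e-10 · 3.407e+08 / (1.429e-05 · 17.59) = 821.0 m.

value=821.0 m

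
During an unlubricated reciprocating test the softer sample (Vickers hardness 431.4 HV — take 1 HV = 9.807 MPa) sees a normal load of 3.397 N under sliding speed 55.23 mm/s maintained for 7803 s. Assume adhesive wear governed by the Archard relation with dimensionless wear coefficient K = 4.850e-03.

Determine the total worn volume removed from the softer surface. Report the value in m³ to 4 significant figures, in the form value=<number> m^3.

value=1.678e-09 m^3

Intermediates are printed rounded. Every step carries full float precision; one last rounding: 4 significant figures.
Sliding speed v = 55.23 mm/s = 0.05523 m/s. Distance covered L = v·t = 0.05523 m/s × 7803 s = 431.0 m.
Hardness H = 431.4 HV × 9.807 MPa/HV = 4231 MPa = 4.231e+09 Pa.
SI base units throughout: W = 3.397 N, H = 4.231e+09 Pa, K = 4.850e-03.
Apply Archard: V = K·W·L/H = 4.850e-03 · 3.397 · 431.0 / 4.231e+09 = 1.678e-09 m³.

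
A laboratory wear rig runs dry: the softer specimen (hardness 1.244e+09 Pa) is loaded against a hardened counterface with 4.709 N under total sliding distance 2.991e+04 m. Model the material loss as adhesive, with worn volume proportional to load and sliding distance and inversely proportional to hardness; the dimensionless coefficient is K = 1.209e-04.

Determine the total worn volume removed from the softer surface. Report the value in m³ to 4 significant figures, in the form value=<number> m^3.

value=1.369e-08 m^3

All arithmetic holds full precision. The intermediates are displayed rounded; rounded once at the end, at four significant digits.
In SI base units: W = 4.709 N, H = 1.244e+09 Pa, K = 1.209e-04.
Apply Archard: V = K·W·L/H = 1.209e-04 · 4.709 · 2.991e+04 / 1.244e+09 = 1.369e-08 m³.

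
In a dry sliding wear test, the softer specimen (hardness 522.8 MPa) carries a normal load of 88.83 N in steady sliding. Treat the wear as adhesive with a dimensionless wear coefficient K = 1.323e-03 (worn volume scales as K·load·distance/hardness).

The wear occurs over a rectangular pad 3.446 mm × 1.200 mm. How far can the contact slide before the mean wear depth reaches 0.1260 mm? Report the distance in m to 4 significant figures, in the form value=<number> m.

The intermediates are displayed rounded, and every step maintains full precision — rounded just once, at 4 significant figures.
Hardness H = 522.8 MPa = 5.228e+08 Pa.
Pad sides 3.446 mm × 1.200 mm = 0.003446 m × 0.001200 m. Contact area A = 0.003446 m × 0.001200 m = 4.135e-06 m².
Depth limit h_lim = 0.1260 mm = 1.260e-04 m.
Expressed in SI base units: W = 88.83 N, H = 5.228e+08 Pa, K = 1.323e-03.
Wearable volume V_lim = h_lim·A = 1.260e-04 · 4.135e-06 = 5.210e-10 m³.
Inverting, life L = V_lim·H/(K·W) = 5.210e-10 · 5.228e+08 / (1.323e-03 · 88.83) = 2.318 m.

value=2.318 m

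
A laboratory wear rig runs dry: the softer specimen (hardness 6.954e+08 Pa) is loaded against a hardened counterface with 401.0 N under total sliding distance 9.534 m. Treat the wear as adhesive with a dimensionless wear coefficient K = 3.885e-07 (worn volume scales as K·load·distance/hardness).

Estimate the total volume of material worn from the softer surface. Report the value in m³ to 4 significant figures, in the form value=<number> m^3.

Displayed values are rounded — all working math maintains full precision, and one final rounding: four significant figures.
Expressed in SI base units: W = 401.0 N, H = 6.954e+08 Pa, K = 3.885e-07.
Worn volume V = K·W·L/H = 3.885e-07 · 401.0 · 9.534 / 6.954e+08 = 2.136e-12 m³.

value=2.136e-12 m^3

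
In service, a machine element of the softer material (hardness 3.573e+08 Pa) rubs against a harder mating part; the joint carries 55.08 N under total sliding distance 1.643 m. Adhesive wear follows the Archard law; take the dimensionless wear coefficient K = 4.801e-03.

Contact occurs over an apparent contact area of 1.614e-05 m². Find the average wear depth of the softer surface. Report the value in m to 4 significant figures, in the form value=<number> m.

value=7.534e-05 m

Intermediate values are shown rounded, and the algebra keeps full precision. Rounded once at the end to four significant digits.
In SI base units, W = 55.08 N, H = 3.573e+08 Pa, K = 4.801e-03.
The Archard volume V = K·W·L/H = 4.801e-03 · 55.08 · 1.643 / 3.573e+08 = 1.216e-09 m³.
Mean wear depth h = V/A = 1.216e-09 / 1.614e-05 = 7.534e-05 m.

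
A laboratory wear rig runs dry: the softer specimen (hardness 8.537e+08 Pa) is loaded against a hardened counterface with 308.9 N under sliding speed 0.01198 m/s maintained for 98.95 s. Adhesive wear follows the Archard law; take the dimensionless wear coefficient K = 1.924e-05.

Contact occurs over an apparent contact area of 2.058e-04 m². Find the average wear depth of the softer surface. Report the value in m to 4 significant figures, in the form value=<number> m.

The intermediates are shown rounded — each operation carries full float precision, and one last rounding: 4 significant digits.
Total distance L = v·t = 0.01198 m/s × 98.95 s = 1.185 m.
In SI base units: W = 308.9 N, H = 8.537e+08 Pa, K = 1.924e-05.
Wear volume V = K·W·L/H = 1.924e-05 · 308.9 · 1.185 / 8.537e+08 = 8.253e-12 m³.
Average depth h = V/A = 8.253e-12 / 2.058e-04 = 4.010e-08 m.

value=4.010e-08 m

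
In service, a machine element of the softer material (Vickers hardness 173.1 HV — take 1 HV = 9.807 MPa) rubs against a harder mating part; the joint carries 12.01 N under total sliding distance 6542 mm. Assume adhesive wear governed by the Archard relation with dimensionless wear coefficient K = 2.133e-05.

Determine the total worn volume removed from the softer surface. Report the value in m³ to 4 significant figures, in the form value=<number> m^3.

value=9.872e-13 m^3

All arithmetic carries full float precision. Quoted intermediates are rounded — rounded once at the end, at 4 significant figures.
Convert: The distance L = 6542 mm = 6.542 m.
Convert: Hardness H = 173.1 HV × 9.807 MPa/HV = 1698 MPa = 1.698e+09 Pa.
Restated in SI base units: W = 12.01 N, H = 1.698e+09 Pa, K = 2.133e-05.
The Archard volume V = K·W·L/H = 2.133e-05 · 12.01 · 6.542 / 1.698e+09 = 9.872e-13 m³.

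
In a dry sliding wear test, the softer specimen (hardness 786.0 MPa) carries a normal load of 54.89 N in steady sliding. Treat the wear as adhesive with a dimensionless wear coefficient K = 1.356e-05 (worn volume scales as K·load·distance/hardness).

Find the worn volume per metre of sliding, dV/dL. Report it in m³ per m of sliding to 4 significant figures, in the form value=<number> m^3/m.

value=9.470e-13 m^3/m

The intermediates are displayed rounded. All arithmetic holds full precision, and a single final rounding to four significant digits.
Convert: Hardness H = 786.0 MPa = 7.860e+08 Pa.
SI base units throughout: W = 54.89 N, H = 7.860e+08 Pa, K = 1.356e-05.
Rate of wear dV/dL = K·W/H, so: 1.356e-05 · 54.89 / 7.860e+08 = 9.470e-13 m³/m.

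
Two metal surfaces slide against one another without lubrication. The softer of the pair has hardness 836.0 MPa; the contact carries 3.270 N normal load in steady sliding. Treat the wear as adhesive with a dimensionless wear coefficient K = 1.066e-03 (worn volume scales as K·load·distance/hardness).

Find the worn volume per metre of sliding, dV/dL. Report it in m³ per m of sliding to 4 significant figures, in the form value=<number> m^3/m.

Intermediates are displayed rounded — the algebra maintains full precision; rounded once at the end: four significant digits.
Hardness H = 836.0 MPa = 8.360e+08 Pa.
In SI base units, W = 3.270 N, H = 8.360e+08 Pa, K = 1.066e-03.
Rate of wear dV/dL = K·W/H, so: 1.066e-03 · 3.270 / 8.360e+08 = 4.170e-12 m³/m.

value=4.170e-12 m^3/m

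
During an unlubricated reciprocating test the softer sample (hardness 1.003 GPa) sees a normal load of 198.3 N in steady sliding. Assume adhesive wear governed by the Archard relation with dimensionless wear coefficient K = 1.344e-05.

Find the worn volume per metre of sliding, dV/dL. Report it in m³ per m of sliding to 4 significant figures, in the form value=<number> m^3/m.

Intermediates are shown rounded, and each operation carries full float precision, and rounded once at the end: four significant figures.
Hardness H = 1.003 GPa = 1.003e+09 Pa.
In SI base units, W = 198.3 N, H = 1.003e+09 Pa, K = 1.344e-05.
The wear rate dV/dL = K·W/H (no L dependence): 1.344e-05 · 198.3 / 1.003e+09 = 2.657e-12 m³/m.

value=2.657e-12 m^3/m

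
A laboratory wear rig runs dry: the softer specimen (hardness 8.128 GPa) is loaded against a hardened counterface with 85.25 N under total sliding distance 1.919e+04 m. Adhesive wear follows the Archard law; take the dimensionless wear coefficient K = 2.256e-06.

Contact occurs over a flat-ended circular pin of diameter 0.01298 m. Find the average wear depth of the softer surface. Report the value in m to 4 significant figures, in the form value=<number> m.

value=3.432e-06 m

Intermediates are shown rounded — the computation runs at full precision, and a single final rounding: four significant digits.
Hardness H = 8.128 GPa = 8.128e+09 Pa.
Contact area A = π·d²/4 = π·(0.01298 m)²/4 = 1.323e-04 m².
Collected in SI base units: W = 85.25 N, H = 8.128e+09 Pa, K = 2.256e-06.
Wear volume V = K·W·L/H = 2.256e-06 · 85.25 · 1.919e+04 / 8.128e+09 = 4.541e-10 m³.
Mean wear depth h = V/A = 4.541e-10 / 1.323e-04 = 3.432e-06 m.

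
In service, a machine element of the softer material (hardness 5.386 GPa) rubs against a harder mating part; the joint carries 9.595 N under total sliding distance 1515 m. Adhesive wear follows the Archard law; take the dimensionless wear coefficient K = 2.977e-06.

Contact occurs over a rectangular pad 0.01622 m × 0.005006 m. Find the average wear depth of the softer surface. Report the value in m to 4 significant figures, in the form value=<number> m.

Intermediate values are printed rounded — the algebra holds exact precision, and one final rounding to four significant figures.
Hardness H = 5.386 GPa = 5.386e+09 Pa.
Contact area A = 0.01622 m × 0.005006 m = 8.120e-05 m².
Restated in SI base units: W = 9.595 N, H = 5.386e+09 Pa, K = 2.977e-06.
By Archard's law, V = K·W·L/H = 2.977e-06 · 9.595 · 1515 / 5.386e+09 = 8.035e-12 m³.
Mean wear depth h = V/A = 8.035e-12 / 8.120e-05 = 9.895e-08 m.

value=9.895e-08 m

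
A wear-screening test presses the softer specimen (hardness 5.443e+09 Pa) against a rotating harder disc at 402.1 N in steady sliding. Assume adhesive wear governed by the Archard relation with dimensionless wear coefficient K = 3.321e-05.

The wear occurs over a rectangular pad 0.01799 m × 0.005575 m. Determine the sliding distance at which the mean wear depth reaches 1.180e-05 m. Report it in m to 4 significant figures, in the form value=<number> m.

value=482.4 m

The algebra runs at full float precision, and intermediates are shown rounded — a lone final rounding to four significant figures.
Contact area A = 0.01799 m × 0.005575 m = 1.003e-04 m².
Expressed in SI base units: W = 402.1 N, H = 5.443e+09 Pa, K = 3.321e-05.
Wearable volume V_lim = h_lim·A = 1.180e-05 · 1.003e-04 = 1.183e-09 m³.
Life L = V_lim·H/(K·W) = 1.183e-09 · 5.443e+09 / (3.321e-05 · 402.1) = 482.4 m.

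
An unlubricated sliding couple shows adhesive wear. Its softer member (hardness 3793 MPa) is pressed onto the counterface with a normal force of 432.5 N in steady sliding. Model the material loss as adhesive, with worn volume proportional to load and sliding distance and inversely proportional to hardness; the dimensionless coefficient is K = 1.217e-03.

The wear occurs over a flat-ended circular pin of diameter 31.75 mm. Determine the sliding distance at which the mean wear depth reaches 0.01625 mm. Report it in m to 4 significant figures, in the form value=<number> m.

The computation carries exact precision; the intermediates are shown rounded, and one final rounding: four significant figures.
Hardness H = 3793 MPa = 3.793e+09 Pa.
Pin diameter d = 31.75 mm = 0.03175 m. Contact area A = π·d²/4 = π·(0.03175 m)²/4 = 7.917e-04 m².
Depth limit h_lim = 0.01625 mm = 1.625e-05 m.
Collected in SI base units: W = 432.5 N, H = 3.793e+09 Pa, K = 1.217e-03.
At the depth limit, V_lim = h_lim·A = 1.625e-05 · 7.917e-04 = 1.287e-08 m³.
So the life L = V_lim·H/(K·W) = 1.287e-08 · 3.793e+09 / (1.217e-03 · 432.5) = 92.71 m.

value=92.71 m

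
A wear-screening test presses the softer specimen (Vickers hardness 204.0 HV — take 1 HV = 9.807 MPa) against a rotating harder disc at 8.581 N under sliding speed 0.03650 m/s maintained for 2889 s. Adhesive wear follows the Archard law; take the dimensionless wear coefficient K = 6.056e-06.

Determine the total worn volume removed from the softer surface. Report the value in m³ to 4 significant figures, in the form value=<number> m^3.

Intermediate values are shown rounded; each operation keeps exact precision — a single final rounding to 4 significant figures.
Convert: The distance L = v·t = 0.03650 m/s × 2889 s = 105.4 m.
Convert: Hardness H = 204.0 HV × 9.807 MPa/HV = 2001 MPa = 2.001e+09 Pa.
SI base units throughout: W = 8.581 N, H = 2.001e+09 Pa, K = 6.056e-06.
The Archard volume V = K·W·L/H = 6.056e-06 · 8.581 · 105.4 / 2.001e+09 = 2.739e-12 m³.

value=2.739e-12 m^3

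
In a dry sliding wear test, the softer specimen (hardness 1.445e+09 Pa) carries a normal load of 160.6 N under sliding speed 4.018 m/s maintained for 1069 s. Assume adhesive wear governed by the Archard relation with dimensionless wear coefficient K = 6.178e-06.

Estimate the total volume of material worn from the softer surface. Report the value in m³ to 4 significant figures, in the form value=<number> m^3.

Intermediates are shown rounded — each operation keeps full precision; a single final rounding to 4 significant digits.
Convert: Total distance L = v·t = 4.018 m/s × 1069 s = 4295 m.
Expressed in SI base units: W = 160.6 N, H = 1.445e+09 Pa, K = 6.178e-06.
By Archard's law, V = K·W·L/H = 6.178e-06 · 160.6 · 4295 / 1.445e+09 = 2.949e-09 m³.

value=2.949e-09 m^3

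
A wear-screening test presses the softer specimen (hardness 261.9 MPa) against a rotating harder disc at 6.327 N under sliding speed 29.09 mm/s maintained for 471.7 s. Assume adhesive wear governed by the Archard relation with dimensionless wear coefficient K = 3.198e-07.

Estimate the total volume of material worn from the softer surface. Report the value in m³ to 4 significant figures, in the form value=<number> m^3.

All arithmetic holds exact precision — intermediate values are shown rounded — one last rounding, at four significant figures.
Sliding speed v = 29.09 mm/s = 0.02909 m/s. Path length L = v·t = 0.02909 m/s × 471.7 s = 13.72 m.
Hardness H = 261.9 MPa = 2.619e+08 Pa.
Collected in SI base units: W = 6.327 N, H = 2.619e+08 Pa, K = 3.198e-07.
Worn volume V = K·W·L/H = 3.198e-07 · 6.327 · 13.72 / 2.619e+08 = 1.060e-13 m³.

value=1.060e-13 m^3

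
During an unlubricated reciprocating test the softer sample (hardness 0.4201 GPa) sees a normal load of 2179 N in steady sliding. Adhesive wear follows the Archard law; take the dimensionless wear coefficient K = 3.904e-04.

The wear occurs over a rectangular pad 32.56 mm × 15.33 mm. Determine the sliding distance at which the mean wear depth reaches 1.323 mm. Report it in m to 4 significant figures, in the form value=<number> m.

value=326.1 m

Each operation carries exact precision, and intermediate values are printed rounded, and rounded just once: four significant digits.
Hardness H = 0.4201 GPa = 4.201e+08 Pa.
Pad sides 32.56 mm × 15.33 mm = 0.03256 m × 0.01533 m. Contact area A = 0.03256 m × 0.01533 m = 4.991e-04 m².
Depth limit h_lim = 1.323 mm = 0.001323 m.
SI base units throughout: W = 2179 N, H = 4.201e+08 Pa, K = 3.904e-04.
Permissible volume V_lim = h_lim·A = 0.001323 · 4.991e-04 = 6.604e-07 m³.
Life L = V_lim·H/(K·W) = 6.604e-07 · 4.201e+08 / (3.904e-04 · 2179) = 326.1 m.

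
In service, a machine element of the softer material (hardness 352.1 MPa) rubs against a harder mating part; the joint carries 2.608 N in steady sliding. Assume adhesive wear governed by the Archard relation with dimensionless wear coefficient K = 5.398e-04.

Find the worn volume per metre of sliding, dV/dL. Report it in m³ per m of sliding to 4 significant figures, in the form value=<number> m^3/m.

value=3.998e-12 m^3/m

The intermediates are shown rounded; all working math maintains exact precision; a single final rounding, at four significant figures.
Hardness H = 352.1 MPa = 3.521e+08 Pa.
In SI base units: W = 2.608 N, H = 3.521e+08 Pa, K = 5.398e-04.
Sliding wear rate dV/dL = K·W/H, per unit distance: 5.398e-04 · 2.608 / 3.521e+08 = 3.998e-12 m³/m.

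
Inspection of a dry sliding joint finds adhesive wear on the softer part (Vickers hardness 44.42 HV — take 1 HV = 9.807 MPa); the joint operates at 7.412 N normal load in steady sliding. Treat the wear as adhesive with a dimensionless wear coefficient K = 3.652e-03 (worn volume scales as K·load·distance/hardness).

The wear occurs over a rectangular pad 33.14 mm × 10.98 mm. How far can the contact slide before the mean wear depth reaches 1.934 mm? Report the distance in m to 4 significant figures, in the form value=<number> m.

The intermediates appear rounded, and every step carries full precision; one final rounding to 4 significant figures.
Hardness H = 44.42 HV × 9.807 MPa/HV = 435.6 MPa = 4.356e+08 Pa.
Pad sides 33.14 mm × 10.98 mm = 0.03314 m × 0.01098 m. Contact area A = 0.03314 m × 0.01098 m = 3.639e-04 m².
Depth limit h_lim = 1.934 mm = 0.001934 m.
Restated in SI base units: W = 7.412 N, H = 4.356e+08 Pa, K = 3.652e-03.
Permissible volume V_lim = h_lim·A = 0.001934 · 3.639e-04 = 7.037e-07 m³.
So the life L = V_lim·H/(K·W) = 7.037e-07 · 4.356e+08 / (3.652e-03 · 7.412) = 1.133e+04 m.

value=1.133e+04 m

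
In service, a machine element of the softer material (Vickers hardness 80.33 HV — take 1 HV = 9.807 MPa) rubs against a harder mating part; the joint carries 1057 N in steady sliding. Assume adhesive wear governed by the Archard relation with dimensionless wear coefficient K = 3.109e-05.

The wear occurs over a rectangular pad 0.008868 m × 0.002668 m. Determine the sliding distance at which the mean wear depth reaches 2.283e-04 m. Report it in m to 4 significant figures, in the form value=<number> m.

Intermediates are printed rounded — each operation maintains full float precision, and a lone final rounding to four significant figures.
Convert: Hardness H = 80.33 HV × 9.807 MPa/HV = 787.8 MPa = 7.878e+08 Pa.
Convert: Contact area A = 0.008868 m × 0.002668 m = 2.366e-05 m².
Collected in SI base units: W = 1057 N, H = 7.878e+08 Pa, K = 3.109e-05.
Allowed volume V_lim = h_lim·A = 2.283e-04 · 2.366e-05 = 5.402e-09 m³.
So the life L = V_lim·H/(K·W) = 5.402e-09 · 7.878e+08 / (3.109e-05 · 1057) = 129.5 m.

value=129.5 m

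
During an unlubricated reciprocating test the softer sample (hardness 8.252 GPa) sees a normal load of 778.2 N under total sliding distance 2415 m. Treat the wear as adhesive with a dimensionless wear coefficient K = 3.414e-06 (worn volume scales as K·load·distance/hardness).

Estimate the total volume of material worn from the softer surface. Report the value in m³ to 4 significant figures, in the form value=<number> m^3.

Every step maintains full float precision. Shown intermediates are rounded — one final rounding: 4 significant digits.
Convert: Hardness H = 8.252 GPa = 8.252e+09 Pa.
Working in SI base units: W = 778.2 N, H = 8.252e+09 Pa, K = 3.414e-06.
By Archard's law, V = K·W·L/H = 3.414e-06 · 778.2 · 2415 / 8.252e+09 = 7.775e-10 m³.

value=7.775e-10 m^3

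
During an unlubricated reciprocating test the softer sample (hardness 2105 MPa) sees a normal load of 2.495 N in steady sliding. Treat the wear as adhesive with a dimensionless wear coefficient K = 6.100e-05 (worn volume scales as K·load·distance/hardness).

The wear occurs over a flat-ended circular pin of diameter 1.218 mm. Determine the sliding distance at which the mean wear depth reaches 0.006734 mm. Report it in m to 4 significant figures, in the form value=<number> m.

value=108.5 m

Intermediate values appear rounded; all working math maintains full float precision, and rounded just once: 4 significant figures.
Hardness H = 2105 MPa = 2.105e+09 Pa.
Pin diameter d = 1.218 mm = 0.001218 m. Contact area A = π·d²/4 = π·(0.001218 m)²/4 = 1.165e-06 m².
Depth limit h_lim = 0.006734 mm = 6.734e-06 m.
Working in SI base units: W = 2.495 N, H = 2.105e+09 Pa, K = 6.100e-05.
At the depth limit, V_lim = h_lim·A = 6.734e-06 · 1.165e-06 = 7.846e-12 m³.
Inverting, life L = V_lim·H/(K·W) = 7.846e-12 · 2.105e+09 / (6.100e-05 · 2.495) = 108.5 m.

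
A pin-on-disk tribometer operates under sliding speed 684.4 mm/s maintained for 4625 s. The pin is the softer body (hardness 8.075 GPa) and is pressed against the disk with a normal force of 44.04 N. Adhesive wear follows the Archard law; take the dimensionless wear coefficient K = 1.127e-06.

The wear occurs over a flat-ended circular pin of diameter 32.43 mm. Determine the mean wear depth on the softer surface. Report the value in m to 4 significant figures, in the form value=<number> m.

value=2.355e-08 m

Each operation runs at full float precision. Intermediates are shown rounded; a single final rounding: 4 significant digits.
Sliding speed v = 684.4 mm/s = 0.6844 m/s. Distance covered L = v·t = 0.6844 m/s × 4625 s = 3165 m.
Hardness H = 8.075 GPa = 8.075e+09 Pa.
Pin diameter d = 32.43 mm = 0.03243 m. Contact area A = π·d²/4 = π·(0.03243 m)²/4 = 8.260e-04 m².
Collected in SI base units: W = 44.04 N, H = 8.075e+09 Pa, K = 1.127e-06.
Worn volume V = K·W·L/H = 1.127e-06 · 44.04 · 3165 / 8.075e+09 = 1.946e-11 m³.
Depth of wear h = V/A = 1.946e-11 / 8.260e-04 = 2.355e-08 m.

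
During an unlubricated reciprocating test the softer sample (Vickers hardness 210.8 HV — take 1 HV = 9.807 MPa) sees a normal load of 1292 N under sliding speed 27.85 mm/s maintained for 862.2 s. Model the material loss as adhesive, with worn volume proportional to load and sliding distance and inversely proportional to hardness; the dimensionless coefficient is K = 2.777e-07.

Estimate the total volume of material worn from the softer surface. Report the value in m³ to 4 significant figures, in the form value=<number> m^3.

value=4.167e-12 m^3

Intermediate values are displayed rounded. Each operation maintains full precision, and one last rounding to four significant digits.
Sliding speed v = 27.85 mm/s = 0.02785 m/s. The distance L = v·t = 0.02785 m/s × 862.2 s = 24.01 m.
Hardness H = 210.8 HV × 9.807 MPa/HV = 2067 MPa = 2.067e+09 Pa.
Collected in SI base units: W = 1292 N, H = 2.067e+09 Pa, K = 2.777e-07.
By Archard's law, V = K·W·L/H = 2.777e-07 · 1292 · 24.01 / 2.067e+09 = 4.167e-12 m³.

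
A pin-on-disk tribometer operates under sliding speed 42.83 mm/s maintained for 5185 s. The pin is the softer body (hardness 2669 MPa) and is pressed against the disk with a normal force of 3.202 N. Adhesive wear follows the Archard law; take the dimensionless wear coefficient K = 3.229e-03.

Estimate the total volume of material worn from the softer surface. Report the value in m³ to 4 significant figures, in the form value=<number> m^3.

value=8.603e-10 m^3

Shown intermediates are rounded; all arithmetic runs at exact precision, and rounded once at the end, at four significant figures.
Convert: Sliding speed v = 42.83 mm/s = 0.04283 m/s. Path length L = v·t = 0.04283 m/s × 5185 s = 222.1 m.
Convert: Hardness H = 2669 MPa = 2.669e+09 Pa.
In SI base units, W = 3.202 N, H = 2.669e+09 Pa, K = 3.229e-03.
Wear volume V = K·W·L/H = 3.229e-03 · 3.202 · 222.1 / 2.669e+09 = 8.603e-10 m³.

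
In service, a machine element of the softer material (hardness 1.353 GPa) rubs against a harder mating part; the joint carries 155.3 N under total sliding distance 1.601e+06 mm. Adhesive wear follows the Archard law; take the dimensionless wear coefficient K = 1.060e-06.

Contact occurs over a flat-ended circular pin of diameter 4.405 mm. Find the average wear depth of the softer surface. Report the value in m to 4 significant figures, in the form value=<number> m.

Shown intermediates are rounded — the algebra holds full float precision. Rounded just once to 4 significant digits.
Convert: Distance L = 1.601e+06 mm = 1601 m.
Convert: Hardness H = 1.353 GPa = 1.353e+09 Pa.
Convert: Pin diameter d = 4.405 mm = 0.004405 m. Contact area A = π·d²/4 = π·(0.004405 m)²/4 = 1.524e-05 m².
Restated in SI base units: W = 155.3 N, H = 1.353e+09 Pa, K = 1.060e-06.
By Archard's law, V = K·W·L/H = 1.060e-06 · 155.3 · 1601 / 1.353e+09 = 1.948e-10 m³.
Mean depth h = V/A = 1.948e-10 / 1.524e-05 = 1.278e-05 m.

value=1.278e-05 m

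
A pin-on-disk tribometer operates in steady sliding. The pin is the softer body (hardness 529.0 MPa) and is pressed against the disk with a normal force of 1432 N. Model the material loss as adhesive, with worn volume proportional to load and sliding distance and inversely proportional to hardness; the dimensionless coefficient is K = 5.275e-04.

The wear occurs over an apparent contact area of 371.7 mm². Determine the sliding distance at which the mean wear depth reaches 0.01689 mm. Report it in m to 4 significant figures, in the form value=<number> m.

value=4.397 m

The computation runs at exact precision, and intermediates appear rounded, and a single final rounding: 4 significant figures.
Hardness H = 529.0 MPa = 5.290e+08 Pa.
Contact area A = 371.7 mm² = 3.717e-04 m².
Depth limit h_lim = 0.01689 mm = 1.689e-05 m.
SI base units throughout: W = 1432 N, H = 5.290e+08 Pa, K = 5.275e-04.
Limit volume V_lim = h_lim·A = 1.689e-05 · 3.717e-04 = 6.278e-09 m³.
Thus life L = V_lim·H/(K·W) = 6.278e-09 · 5.290e+08 / (5.275e-04 · 1432) = 4.397 m.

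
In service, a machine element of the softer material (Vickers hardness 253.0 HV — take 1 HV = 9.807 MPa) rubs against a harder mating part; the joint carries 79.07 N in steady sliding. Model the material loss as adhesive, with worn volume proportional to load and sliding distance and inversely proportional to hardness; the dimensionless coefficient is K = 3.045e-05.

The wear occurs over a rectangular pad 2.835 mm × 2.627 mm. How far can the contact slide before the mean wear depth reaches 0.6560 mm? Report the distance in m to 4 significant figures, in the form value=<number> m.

value=5035 m

Displayed values are rounded — all working math carries full precision — a lone final rounding to 4 significant figures.
Convert: Hardness H = 253.0 HV × 9.807 MPa/HV = 2481 MPa = 2.481e+09 Pa.
Convert: Pad sides 2.835 mm × 2.627 mm = 0.002835 m × 0.002627 m. Contact area A = 0.002835 m × 0.002627 m = 7.448e-06 m².
Convert: Depth limit h_lim = 0.6560 mm = 6.560e-04 m.
Restated in SI base units: W = 79.07 N, H = 2.481e+09 Pa, K = 3.045e-05.
Wearable volume V_lim = h_lim·A = 6.560e-04 · 7.448e-06 = 4.886e-09 m³.
Life L = V_lim·H/(K·W) = 4.886e-09 · 2.481e+09 / (3.045e-05 · 79.07) = 5035 m.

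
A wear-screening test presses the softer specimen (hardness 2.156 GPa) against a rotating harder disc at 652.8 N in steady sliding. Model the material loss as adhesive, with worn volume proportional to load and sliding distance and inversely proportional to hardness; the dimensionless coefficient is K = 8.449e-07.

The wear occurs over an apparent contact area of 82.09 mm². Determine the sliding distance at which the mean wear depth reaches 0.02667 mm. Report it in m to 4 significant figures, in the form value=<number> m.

value=8558 m

The computation keeps exact precision — quoted intermediates are rounded — a lone final rounding to 4 significant figures.
Convert: Hardness H = 2.156 GPa = 2.156e+09 Pa.
Convert: Contact area A = 82.09 mm² = 8.209e-05 m².
Convert: Depth limit h_lim = 0.02667 mm = 2.667e-05 m.
SI base units throughout: W = 652.8 N, H = 2.156e+09 Pa, K = 8.449e-07.
Volume at the limit: V_lim = h_lim·A = 2.667e-05 · 8.209e-05 = 2.189e-09 m³.
Sliding life L = V_lim·H/(K·W) = 2.189e-09 · 2.156e+09 / (8.449e-07 · 652.8) = 8558 m.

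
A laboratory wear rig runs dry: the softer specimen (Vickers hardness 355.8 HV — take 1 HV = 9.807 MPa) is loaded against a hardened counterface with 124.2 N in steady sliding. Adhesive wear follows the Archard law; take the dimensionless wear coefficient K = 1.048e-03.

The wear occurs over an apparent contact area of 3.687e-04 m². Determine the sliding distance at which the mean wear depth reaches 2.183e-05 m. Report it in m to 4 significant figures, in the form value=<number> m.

value=215.8 m

Intermediates appear rounded. The computation holds full precision, and rounded just once to four significant figures.
Convert: Hardness H = 355.8 HV × 9.807 MPa/HV = 3489 MPa = 3.489e+09 Pa.
In SI base units: W = 124.2 N, H = 3.489e+09 Pa, K = 1.048e-03.
Volume at the limit: V_lim = h_lim·A = 2.183e-05 · 3.687e-04 = 8.049e-09 m³.
Sliding life L = V_lim·H/(K·W) = 8.049e-09 · 3.489e+09 / (1.048e-03 · 124.2) = 215.8 m.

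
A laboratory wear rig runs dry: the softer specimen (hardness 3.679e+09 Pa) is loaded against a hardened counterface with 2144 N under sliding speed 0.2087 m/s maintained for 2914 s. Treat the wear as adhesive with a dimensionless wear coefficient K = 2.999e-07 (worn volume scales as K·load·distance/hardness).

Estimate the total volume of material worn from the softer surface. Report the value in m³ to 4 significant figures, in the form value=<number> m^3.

The computation maintains exact precision — intermediates are printed rounded, and a single final rounding to four significant figures.
Path length L = v·t = 0.2087 m/s × 2914 s = 608.2 m.
Expressed in SI base units: W = 2144 N, H = 3.679e+09 Pa, K = 2.999e-07.
By Archard's law, V = K·W·L/H = 2.999e-07 · 2144 · 608.2 / 3.679e+09 = 1.063e-10 m³.

value=1.063e-10 m^3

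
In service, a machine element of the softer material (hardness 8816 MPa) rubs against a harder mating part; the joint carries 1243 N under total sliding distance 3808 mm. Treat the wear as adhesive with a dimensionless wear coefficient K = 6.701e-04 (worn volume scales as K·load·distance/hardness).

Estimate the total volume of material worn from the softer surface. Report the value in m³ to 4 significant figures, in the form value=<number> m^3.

The computation runs at exact precision. Intermediate values are printed rounded — rounded just once: 4 significant digits.
Convert: Distance L = 3808 mm = 3.808 m.
Convert: Hardness H = 8816 MPa = 8.816e+09 Pa.
In SI base units, W = 1243 N, H = 8.816e+09 Pa, K = 6.701e-04.
Volume removed: V = K·W·L/H = 6.701e-04 · 1243 · 3.808 / 8.816e+09 = 3.598e-10 m³.

value=3.598e-10 m^3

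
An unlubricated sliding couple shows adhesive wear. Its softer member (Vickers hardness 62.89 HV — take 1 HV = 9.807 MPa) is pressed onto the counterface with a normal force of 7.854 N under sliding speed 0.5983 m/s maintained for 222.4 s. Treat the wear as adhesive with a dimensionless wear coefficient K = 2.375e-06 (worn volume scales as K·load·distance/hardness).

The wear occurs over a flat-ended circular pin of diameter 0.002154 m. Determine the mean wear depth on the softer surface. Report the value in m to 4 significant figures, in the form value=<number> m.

value=1.104e-06 m

Intermediate values are shown rounded; the computation holds full float precision — one last rounding: 4 significant digits.
Convert: Total distance L = v·t = 0.5983 m/s × 222.4 s = 133.1 m.
Convert: Hardness H = 62.89 HV × 9.807 MPa/HV = 616.8 MPa = 6.168e+08 Pa.
Convert: Contact area A = π·d²/4 = π·(0.002154 m)²/4 = 3.644e-06 m².
Restated in SI base units: W = 7.854 N, H = 6.168e+08 Pa, K = 2.375e-06.
The Archard volume V = K·W·L/H = 2.375e-06 · 7.854 · 133.1 / 6.168e+08 = 4.024e-12 m³.
Depth h = V/A = 4.024e-12 / 3.644e-06 = 1.104e-06 m.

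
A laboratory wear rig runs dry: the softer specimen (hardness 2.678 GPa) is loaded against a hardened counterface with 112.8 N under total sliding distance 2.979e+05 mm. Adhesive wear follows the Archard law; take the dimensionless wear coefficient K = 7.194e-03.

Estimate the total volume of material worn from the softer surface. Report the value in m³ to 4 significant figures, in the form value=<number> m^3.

Printed values are rounded. The algebra maintains full precision. Rounded just once: 4 significant figures.
Convert: Sliding distance L = 2.979e+05 mm = 297.9 m.
Convert: Hardness H = 2.678 GPa = 2.678e+09 Pa.
As SI base values: W = 112.8 N, H = 2.678e+09 Pa, K = 7.194e-03.
Volume removed: V = K·W·L/H = 7.194e-03 · 112.8 · 297.9 / 2.678e+09 = 9.027e-08 m³.

value=9.027e-08 m^3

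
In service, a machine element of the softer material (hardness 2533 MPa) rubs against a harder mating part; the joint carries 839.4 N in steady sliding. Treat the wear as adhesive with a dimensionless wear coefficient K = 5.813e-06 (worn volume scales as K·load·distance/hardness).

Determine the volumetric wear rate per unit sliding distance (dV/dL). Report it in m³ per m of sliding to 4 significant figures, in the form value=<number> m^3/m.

value=1.926e-12 m^3/m

The intermediates appear rounded, and all working math keeps full precision. Rounded just once to four significant digits.
Hardness H = 2533 MPa = 2.533e+09 Pa.
Restated in SI base units: W = 839.4 N, H = 2.533e+09 Pa, K = 5.813e-06.
Rate of wear dV/dL = K·W/H (independent of L): 5.813e-06 · 839.4 / 2.533e+09 = 1.926e-12 m³/m.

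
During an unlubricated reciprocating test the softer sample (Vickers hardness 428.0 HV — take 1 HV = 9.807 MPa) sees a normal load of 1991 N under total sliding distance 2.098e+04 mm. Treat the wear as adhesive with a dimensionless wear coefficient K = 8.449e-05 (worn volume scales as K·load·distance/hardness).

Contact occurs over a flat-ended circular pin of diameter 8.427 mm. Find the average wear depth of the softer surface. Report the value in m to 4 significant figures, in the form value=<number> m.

The computation carries full precision — intermediate values appear rounded; a lone final rounding, at four significant digits.
Total distance L = 2.098e+04 mm = 20.98 m.
Hardness H = 428.0 HV × 9.807 MPa/HV = 4197 MPa = 4.197e+09 Pa.
Pin diameter d = 8.427 mm = 0.008427 m. Contact area A = π·d²/4 = π·(0.008427 m)²/4 = 5.577e-05 m².
In SI base units: W = 1991 N, H = 4.197e+09 Pa, K = 8.449e-05.
Wear volume V = K·W·L/H = 8.449e-05 · 1991 · 20.98 / 4.197e+09 = 8.408e-10 m³.
Mean wear depth h = V/A = 8.408e-10 / 5.577e-05 = 1.508e-05 m.

value=1.508e-05 m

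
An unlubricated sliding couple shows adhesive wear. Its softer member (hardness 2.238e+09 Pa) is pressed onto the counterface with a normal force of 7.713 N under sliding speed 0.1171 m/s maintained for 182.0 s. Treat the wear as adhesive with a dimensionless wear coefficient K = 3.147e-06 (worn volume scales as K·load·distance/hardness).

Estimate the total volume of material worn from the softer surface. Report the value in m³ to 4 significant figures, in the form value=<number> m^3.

value=2.311e-13 m^3

Displayed values are rounded; the algebra runs at full float precision; a single final rounding to four significant digits.
Convert: Sliding distance L = v·t = 0.1171 m/s × 182.0 s = 21.31 m.
Expressed in SI base units: W = 7.713 N, H = 2.238e+09 Pa, K = 3.147e-06.
Archard relation: V = K·W·L/H = 3.147e-06 · 7.713 · 21.31 / 2.238e+09 = 2.311e-13 m³.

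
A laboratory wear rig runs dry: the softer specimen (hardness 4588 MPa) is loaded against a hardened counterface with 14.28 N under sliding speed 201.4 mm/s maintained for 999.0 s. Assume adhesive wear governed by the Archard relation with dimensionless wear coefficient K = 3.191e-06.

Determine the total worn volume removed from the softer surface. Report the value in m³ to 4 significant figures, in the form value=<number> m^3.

All working math runs at exact precision — printed values are rounded; rounded just once, at four significant digits.
Convert: Sliding speed v = 201.4 mm/s = 0.2014 m/s. Distance covered L = v·t = 0.2014 m/s × 999.0 s = 201.2 m.
Convert: Hardness H = 4588 MPa = 4.588e+09 Pa.
In SI base units, W = 14.28 N, H = 4.588e+09 Pa, K = 3.191e-06.
Volume removed: V = K·W·L/H = 3.191e-06 · 14.28 · 201.2 / 4.588e+09 = 1.998e-12 m³.

value=1.998e-12 m^3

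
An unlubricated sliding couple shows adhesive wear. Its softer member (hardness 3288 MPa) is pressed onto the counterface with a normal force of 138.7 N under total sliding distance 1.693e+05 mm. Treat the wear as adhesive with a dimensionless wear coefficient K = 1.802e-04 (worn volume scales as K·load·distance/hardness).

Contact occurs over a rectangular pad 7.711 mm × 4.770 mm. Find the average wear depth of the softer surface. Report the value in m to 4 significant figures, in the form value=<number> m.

The intermediates are printed rounded; the computation keeps full float precision, and one final rounding, at 4 significant digits.
Distance covered L = 1.693e+05 mm = 169.3 m.
Hardness H = 3288 MPa = 3.288e+09 Pa.
Pad sides 7.711 mm × 4.770 mm = 0.007711 m × 0.004770 m. Contact area A = 0.007711 m × 0.004770 m = 3.678e-05 m².
Restated in SI base units: W = 138.7 N, H = 3.288e+09 Pa, K = 1.802e-04.
Wear volume V = K·W·L/H = 1.802e-04 · 138.7 · 169.3 / 3.288e+09 = 1.287e-09 m³.
Mean depth h = V/A = 1.287e-09 / 3.678e-05 = 3.499e-05 m.

value=3.499e-05 m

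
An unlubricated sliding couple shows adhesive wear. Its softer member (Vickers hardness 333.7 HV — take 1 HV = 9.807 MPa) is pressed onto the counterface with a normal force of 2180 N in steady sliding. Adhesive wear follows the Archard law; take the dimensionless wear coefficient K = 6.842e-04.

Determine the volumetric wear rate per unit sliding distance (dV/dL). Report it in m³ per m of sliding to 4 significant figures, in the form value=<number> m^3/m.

Intermediates are displayed rounded, and every step holds exact precision. Rounded once at the end, at 4 significant figures.
Convert: Hardness H = 333.7 HV × 9.807 MPa/HV = 3273 MPa = 3.273e+09 Pa.
Expressed in SI base units: W = 2180 N, H = 3.273e+09 Pa, K = 6.842e-04.
Rate of wear dV/dL = K·W/H, so: 6.842e-04 · 2180 / 3.273e+09 = 4.558e-10 m³/m.

value=4.558e-10 m^3/m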